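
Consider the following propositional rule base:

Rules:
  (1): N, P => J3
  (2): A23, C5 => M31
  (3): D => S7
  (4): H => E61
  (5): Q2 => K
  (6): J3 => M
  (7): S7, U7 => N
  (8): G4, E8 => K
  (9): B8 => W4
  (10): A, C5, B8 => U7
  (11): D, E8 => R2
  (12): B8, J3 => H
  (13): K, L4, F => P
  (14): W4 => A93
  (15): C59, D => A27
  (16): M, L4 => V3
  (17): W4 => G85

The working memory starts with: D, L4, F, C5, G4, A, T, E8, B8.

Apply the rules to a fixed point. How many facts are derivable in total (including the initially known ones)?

Round 1: (3) [D => S7]; (8) [G4, E8 => K]; (9) [B8 => W4]; (10) [A, C5, B8 => U7]; (11) [D, E8 => R2]. Adds S7, K, W4, U7, R2.
Round 2: (7) [S7, U7 => N]; (13) [K, L4, F => P]; (14) [W4 => A93]; (17) [W4 => G85]. Adds N, P, A93, G85.
Round 3: (1) [N, P => J3]. Adds J3.
Round 4: (6) [J3 => M]; (12) [B8, J3 => H]. Adds M, H.
Round 5: (4) [H => E61]; (16) [M, L4 => V3]. Adds E61, V3.
Closure: {A, A93, B8, C5, D, E61, E8, F, G4, G85, H, J3, K, L4, M, N, P, R2, S7, T, U7, V3, W4} — 23 facts.

23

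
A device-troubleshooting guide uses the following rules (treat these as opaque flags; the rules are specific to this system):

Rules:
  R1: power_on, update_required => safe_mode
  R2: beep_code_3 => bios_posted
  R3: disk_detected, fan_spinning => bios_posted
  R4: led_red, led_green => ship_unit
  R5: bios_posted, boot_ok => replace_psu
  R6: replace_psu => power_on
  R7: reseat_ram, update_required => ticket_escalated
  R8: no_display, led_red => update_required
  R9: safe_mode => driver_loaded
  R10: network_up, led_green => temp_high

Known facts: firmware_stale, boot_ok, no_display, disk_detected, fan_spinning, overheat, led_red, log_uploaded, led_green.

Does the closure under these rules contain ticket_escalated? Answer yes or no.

Round 1: R3 [disk_detected, fan_spinning => bios_posted]; R4 [led_red, led_green => ship_unit]; R8 [no_display, led_red => update_required]. Adds bios_posted, ship_unit, update_required.
Round 2: R5 [bios_posted, boot_ok => replace_psu]. Adds replace_psu.
Round 3: R6 [replace_psu => power_on]. Adds power_on.
Round 4: R1 [power_on, update_required => safe_mode]. Adds safe_mode.
Round 5: R9 [safe_mode => driver_loaded]. Adds driver_loaded.
Fixed point reached. ticket_escalated is concluded only by R7; R7 needs reseat_ram (never derived).

no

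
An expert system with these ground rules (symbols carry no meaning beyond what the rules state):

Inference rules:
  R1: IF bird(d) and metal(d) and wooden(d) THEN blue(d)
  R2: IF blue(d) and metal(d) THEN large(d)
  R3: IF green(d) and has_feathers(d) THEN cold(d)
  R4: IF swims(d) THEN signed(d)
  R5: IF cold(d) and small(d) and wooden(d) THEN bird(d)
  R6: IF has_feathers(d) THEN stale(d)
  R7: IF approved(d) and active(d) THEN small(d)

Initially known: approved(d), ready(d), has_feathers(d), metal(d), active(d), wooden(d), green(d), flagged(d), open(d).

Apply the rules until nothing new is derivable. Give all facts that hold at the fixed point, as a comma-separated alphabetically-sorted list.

active(d), approved(d), bird(d), blue(d), cold(d), flagged(d), green(d), has_feathers(d), large(d), metal(d), open(d), ready(d), small(d), stale(d), wooden(d)

Round 1 fires R3, R6, R7, giving cold(d), stale(d), small(d).
Round 2 fires R5, giving bird(d).
Round 3 fires R1, giving blue(d).
Round 4 fires R2, giving large(d).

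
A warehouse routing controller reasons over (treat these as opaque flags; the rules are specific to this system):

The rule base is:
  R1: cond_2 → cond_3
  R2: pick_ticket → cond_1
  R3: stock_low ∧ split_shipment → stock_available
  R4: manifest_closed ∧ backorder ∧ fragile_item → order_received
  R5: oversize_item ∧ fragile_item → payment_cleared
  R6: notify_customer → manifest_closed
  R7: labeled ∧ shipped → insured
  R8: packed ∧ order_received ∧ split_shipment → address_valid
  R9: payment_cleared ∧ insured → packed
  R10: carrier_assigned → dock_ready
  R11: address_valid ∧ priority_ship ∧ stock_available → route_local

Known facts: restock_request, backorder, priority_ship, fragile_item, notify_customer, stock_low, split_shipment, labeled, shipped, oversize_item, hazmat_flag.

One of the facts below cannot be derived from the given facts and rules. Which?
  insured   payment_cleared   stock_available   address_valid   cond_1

[1] R3 [stock_low ∧ split_shipment → stock_available]; R5 [oversize_item ∧ fragile_item → payment_cleared]; R6 [notify_customer → manifest_closed]; R7 [labeled ∧ shipped → insured]. ⇒ new: stock_available, payment_cleared, manifest_closed, insured.
[2] R4 [manifest_closed ∧ backorder ∧ fragile_item → order_received]; R9 [payment_cleared ∧ insured → packed]. ⇒ new: order_received, packed.
[3] R8 [packed ∧ order_received ∧ split_shipment → address_valid]. ⇒ new: address_valid.
[4] R11 [address_valid ∧ priority_ship ∧ stock_available → route_local]. ⇒ new: route_local.
Derived: insured (round 1), address_valid (round 3), payment_cleared (round 1), stock_available (round 1). cond_1 never appears in any round.

cond_1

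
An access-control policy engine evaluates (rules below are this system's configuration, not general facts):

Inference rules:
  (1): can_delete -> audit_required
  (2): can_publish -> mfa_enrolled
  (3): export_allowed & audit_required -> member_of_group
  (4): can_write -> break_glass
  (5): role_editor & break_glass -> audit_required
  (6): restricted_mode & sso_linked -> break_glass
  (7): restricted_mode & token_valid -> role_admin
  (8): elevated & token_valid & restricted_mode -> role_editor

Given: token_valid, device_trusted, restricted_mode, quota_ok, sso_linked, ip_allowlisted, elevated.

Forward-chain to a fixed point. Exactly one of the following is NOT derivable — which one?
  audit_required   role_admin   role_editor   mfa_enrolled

Round 1: (6) [restricted_mode & sso_linked -> break_glass]; (7) [restricted_mode & token_valid -> role_admin]; (8) [elevated & token_valid & restricted_mode -> role_editor]. Adds break_glass, role_admin, role_editor.
Round 2: (5) [role_editor & break_glass -> audit_required]. Adds audit_required.
Derived: role_admin (round 1), role_editor (round 1), audit_required (round 2). mfa_enrolled never appears in any round.

mfa_enrolled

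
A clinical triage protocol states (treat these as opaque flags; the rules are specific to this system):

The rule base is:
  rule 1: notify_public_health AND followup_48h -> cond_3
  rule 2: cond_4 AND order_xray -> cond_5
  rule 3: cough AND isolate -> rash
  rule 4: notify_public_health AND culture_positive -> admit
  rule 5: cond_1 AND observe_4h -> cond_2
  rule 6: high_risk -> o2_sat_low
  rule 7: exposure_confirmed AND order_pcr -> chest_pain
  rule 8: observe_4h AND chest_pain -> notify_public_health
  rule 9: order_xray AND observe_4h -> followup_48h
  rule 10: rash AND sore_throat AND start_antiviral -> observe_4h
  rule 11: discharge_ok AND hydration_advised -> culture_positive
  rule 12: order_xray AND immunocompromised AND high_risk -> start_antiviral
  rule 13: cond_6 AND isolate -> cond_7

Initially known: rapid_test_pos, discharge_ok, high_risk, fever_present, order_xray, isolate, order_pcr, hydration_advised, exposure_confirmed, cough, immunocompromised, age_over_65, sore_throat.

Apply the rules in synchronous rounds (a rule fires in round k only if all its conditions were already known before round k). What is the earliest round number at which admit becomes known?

4

Round 1 fires rule 3, rule 6, rule 7, rule 11, rule 12, giving rash, o2_sat_low, chest_pain, culture_positive, start_antiviral.
Round 2 fires rule 10, giving observe_4h.
Round 3 fires rule 8, rule 9, giving notify_public_health, followup_48h.
Round 4 fires rule 1, rule 4, giving cond_3, admit.
admit first appears in round 4.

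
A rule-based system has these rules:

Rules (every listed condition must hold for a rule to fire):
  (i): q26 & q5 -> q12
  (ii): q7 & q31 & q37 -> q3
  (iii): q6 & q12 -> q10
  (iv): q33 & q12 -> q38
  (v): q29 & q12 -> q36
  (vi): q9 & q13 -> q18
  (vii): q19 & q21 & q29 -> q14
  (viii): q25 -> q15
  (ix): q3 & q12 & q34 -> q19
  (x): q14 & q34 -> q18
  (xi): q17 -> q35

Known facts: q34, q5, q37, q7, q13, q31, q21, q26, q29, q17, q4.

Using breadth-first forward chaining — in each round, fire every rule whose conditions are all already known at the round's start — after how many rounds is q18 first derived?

Round 1 fires (i), (ii), (xi), giving q12, q3, q35.
Round 2 fires (v), (ix), giving q36, q19.
Round 3 fires (vii), giving q14.
Round 4 fires (x), giving q18.
q18 first appears in round 4.

4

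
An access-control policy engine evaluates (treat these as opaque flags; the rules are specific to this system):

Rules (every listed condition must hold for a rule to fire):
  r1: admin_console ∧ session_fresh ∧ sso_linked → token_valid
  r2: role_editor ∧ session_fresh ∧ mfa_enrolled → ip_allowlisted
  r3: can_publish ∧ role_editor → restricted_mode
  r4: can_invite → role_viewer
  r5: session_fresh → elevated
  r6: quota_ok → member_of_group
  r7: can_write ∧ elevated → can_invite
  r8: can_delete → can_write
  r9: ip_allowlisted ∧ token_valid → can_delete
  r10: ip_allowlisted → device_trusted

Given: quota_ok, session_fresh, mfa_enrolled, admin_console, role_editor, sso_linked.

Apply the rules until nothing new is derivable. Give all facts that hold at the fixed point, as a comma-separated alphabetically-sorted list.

admin_console, can_delete, can_invite, can_write, device_trusted, elevated, ip_allowlisted, member_of_group, mfa_enrolled, quota_ok, role_editor, role_viewer, session_fresh, sso_linked, token_valid

[1] r1 [admin_console ∧ session_fresh ∧ sso_linked → token_valid]; r2 [role_editor ∧ session_fresh ∧ mfa_enrolled → ip_allowlisted]; r5 [session_fresh → elevated]; r6 [quota_ok → member_of_group]. ⇒ new: token_valid, ip_allowlisted, elevated, member_of_group.
[2] r9 [ip_allowlisted ∧ token_valid → can_delete]; r10 [ip_allowlisted → device_trusted]. ⇒ new: can_delete, device_trusted.
[3] r8 [can_delete → can_write]. ⇒ new: can_write.
[4] r7 [can_write ∧ elevated → can_invite]. ⇒ new: can_invite.
[5] r4 [can_invite → role_viewer]. ⇒ new: role_viewer.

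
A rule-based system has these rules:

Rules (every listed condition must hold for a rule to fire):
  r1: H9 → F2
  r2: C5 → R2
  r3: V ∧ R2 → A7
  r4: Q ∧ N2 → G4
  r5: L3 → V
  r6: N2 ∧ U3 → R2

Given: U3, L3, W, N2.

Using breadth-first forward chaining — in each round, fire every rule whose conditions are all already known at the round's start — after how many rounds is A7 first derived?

Round 1 fires r5, r6, giving V, R2.
Round 2 fires r3, giving A7.
A7 first appears in round 2.

2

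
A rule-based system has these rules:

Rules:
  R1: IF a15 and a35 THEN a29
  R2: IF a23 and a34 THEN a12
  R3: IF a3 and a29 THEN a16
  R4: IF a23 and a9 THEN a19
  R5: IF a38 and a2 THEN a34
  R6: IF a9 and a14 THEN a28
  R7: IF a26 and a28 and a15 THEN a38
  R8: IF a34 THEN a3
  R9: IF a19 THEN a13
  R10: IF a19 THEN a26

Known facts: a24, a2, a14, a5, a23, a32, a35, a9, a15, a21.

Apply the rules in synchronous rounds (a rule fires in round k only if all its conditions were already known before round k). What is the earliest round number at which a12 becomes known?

Round 1: R1 [IF a15 and a35 THEN a29]; R4 [IF a23 and a9 THEN a19]; R6 [IF a9 and a14 THEN a28]. Adds a29, a19, a28.
Round 2: R9 [IF a19 THEN a13]; R10 [IF a19 THEN a26]. Adds a13, a26.
Round 3: R7 [IF a26 and a28 and a15 THEN a38]. Adds a38.
Round 4: R5 [IF a38 and a2 THEN a34]. Adds a34.
Round 5: R2 [IF a23 and a34 THEN a12]; R8 [IF a34 THEN a3]. Adds a12, a3.
a12 first appears in round 5.

5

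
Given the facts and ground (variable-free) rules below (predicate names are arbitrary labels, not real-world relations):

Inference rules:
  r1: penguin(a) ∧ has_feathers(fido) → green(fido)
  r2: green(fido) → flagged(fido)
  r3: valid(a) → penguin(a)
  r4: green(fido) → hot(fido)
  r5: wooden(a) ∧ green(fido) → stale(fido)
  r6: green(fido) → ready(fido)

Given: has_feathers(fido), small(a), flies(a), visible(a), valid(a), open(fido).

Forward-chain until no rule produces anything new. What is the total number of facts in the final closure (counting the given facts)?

11

Round 1 — r3, derive penguin(a).
Round 2 — r1, derive green(fido).
Round 3 — r2, r4, r6, derive flagged(fido), hot(fido), ready(fido).
Closure: {flagged(fido), flies(a), green(fido), has_feathers(fido), hot(fido), open(fido), penguin(a), ready(fido), small(a), valid(a), visible(a)} — 11 facts.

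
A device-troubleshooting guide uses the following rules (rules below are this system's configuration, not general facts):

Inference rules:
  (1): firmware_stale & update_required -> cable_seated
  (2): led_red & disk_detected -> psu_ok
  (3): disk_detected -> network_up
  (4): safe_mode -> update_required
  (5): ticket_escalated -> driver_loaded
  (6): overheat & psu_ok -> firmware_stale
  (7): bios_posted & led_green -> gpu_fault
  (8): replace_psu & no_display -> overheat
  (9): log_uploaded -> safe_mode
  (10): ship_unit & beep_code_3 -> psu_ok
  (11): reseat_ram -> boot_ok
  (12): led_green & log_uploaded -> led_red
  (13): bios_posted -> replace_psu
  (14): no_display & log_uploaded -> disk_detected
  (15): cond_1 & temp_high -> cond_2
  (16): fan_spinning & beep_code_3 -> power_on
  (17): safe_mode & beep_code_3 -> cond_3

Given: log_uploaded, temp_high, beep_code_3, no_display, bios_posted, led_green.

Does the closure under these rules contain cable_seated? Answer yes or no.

Round 1: (7) [bios_posted & led_green -> gpu_fault]; (9) [log_uploaded -> safe_mode]; (12) [led_green & log_uploaded -> led_red]; (13) [bios_posted -> replace_psu]; (14) [no_display & log_uploaded -> disk_detected]. New: gpu_fault, safe_mode, led_red, replace_psu, disk_detected.
Round 2: (2) [led_red & disk_detected -> psu_ok]; (3) [disk_detected -> network_up]; (4) [safe_mode -> update_required]; (8) [replace_psu & no_display -> overheat]; (17) [safe_mode & beep_code_3 -> cond_3]. New: psu_ok, network_up, update_required, overheat, cond_3.
Round 3: (6) [overheat & psu_ok -> firmware_stale]. New: firmware_stale.
Round 4: (1) [firmware_stale & update_required -> cable_seated]. New: cable_seated.
cable_seated appears in round 4, so it is derivable.

yes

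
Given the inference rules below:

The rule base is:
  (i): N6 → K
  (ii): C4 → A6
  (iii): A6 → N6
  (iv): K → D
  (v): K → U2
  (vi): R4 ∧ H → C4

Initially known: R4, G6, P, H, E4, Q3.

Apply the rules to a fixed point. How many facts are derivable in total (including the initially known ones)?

Round 1 — (vi), derive C4.
Round 2 — (ii), derive A6.
Round 3 — (iii), derive N6.
Round 4 — (i), derive K.
Round 5 — (iv), (v), derive D, U2.
Closure: {A6, C4, D, E4, G6, H, K, N6, P, Q3, R4, U2} — 12 facts.

12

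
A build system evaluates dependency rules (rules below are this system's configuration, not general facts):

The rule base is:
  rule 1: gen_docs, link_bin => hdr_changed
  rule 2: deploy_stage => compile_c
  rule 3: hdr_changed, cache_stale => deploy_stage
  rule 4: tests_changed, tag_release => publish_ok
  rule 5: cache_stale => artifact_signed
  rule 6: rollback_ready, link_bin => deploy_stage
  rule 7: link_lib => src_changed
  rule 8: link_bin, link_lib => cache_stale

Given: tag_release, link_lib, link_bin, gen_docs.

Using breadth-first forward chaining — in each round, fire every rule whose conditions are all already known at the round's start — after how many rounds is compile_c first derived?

Round 1: rule 1 [gen_docs, link_bin => hdr_changed]; rule 7 [link_lib => src_changed]; rule 8 [link_bin, link_lib => cache_stale]. New: hdr_changed, src_changed, cache_stale.
Round 2: rule 3 [hdr_changed, cache_stale => deploy_stage]; rule 5 [cache_stale => artifact_signed]. New: deploy_stage, artifact_signed.
Round 3: rule 2 [deploy_stage => compile_c]. New: compile_c.
compile_c first appears in round 3.

3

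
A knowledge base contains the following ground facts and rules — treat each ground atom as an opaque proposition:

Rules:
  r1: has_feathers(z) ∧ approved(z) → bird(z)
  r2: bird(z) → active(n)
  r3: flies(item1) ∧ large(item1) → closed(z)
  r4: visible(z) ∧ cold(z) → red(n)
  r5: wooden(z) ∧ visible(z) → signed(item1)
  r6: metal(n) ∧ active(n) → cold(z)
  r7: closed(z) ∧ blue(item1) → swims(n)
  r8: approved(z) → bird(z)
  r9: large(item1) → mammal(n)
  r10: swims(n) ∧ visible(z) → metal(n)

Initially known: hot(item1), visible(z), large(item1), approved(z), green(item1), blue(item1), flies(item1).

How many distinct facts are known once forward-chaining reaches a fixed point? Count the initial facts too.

15

Round 1 — r3, r8, r9, derive closed(z), bird(z), mammal(n).
Round 2 — r2, r7, derive active(n), swims(n).
Round 3 — r10, derive metal(n).
Round 4 — r6, derive cold(z).
Round 5 — r4, derive red(n).
Closure: {active(n), approved(z), bird(z), blue(item1), closed(z), cold(z), flies(item1), green(item1), hot(item1), large(item1), mammal(n), metal(n), red(n), swims(n), visible(z)} — 15 facts.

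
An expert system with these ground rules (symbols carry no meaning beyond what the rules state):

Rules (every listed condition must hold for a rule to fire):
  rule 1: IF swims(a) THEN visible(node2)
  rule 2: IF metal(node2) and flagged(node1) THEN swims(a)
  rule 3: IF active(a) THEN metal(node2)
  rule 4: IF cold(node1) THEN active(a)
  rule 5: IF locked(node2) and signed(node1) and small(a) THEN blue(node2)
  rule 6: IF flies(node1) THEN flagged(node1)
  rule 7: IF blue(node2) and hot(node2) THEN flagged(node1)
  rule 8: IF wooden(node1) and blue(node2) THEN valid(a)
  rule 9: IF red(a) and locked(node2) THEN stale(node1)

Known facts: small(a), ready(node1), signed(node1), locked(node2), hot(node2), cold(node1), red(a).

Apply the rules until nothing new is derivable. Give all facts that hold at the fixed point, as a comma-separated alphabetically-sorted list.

active(a), blue(node2), cold(node1), flagged(node1), hot(node2), locked(node2), metal(node2), ready(node1), red(a), signed(node1), small(a), stale(node1), swims(a), visible(node2)

Round 1: rule 4 [IF cold(node1) THEN active(a)]; rule 5 [IF locked(node2) and signed(node1) and small(a) THEN blue(node2)]; rule 9 [IF red(a) and locked(node2) THEN stale(node1)]. Adds active(a), blue(node2), stale(node1).
Round 2: rule 3 [IF active(a) THEN metal(node2)]; rule 7 [IF blue(node2) and hot(node2) THEN flagged(node1)]. Adds metal(node2), flagged(node1).
Round 3: rule 2 [IF metal(node2) and flagged(node1) THEN swims(a)]. Adds swims(a).
Round 4: rule 1 [IF swims(a) THEN visible(node2)]. Adds visible(node2).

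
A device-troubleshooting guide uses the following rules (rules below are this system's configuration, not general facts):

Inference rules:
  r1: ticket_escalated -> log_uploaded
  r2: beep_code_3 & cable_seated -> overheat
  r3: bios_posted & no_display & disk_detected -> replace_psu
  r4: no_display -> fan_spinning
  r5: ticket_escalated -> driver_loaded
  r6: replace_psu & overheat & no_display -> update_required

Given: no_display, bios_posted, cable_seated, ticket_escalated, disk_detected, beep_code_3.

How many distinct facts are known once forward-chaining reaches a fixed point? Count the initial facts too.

12

Round 1: r1 [ticket_escalated -> log_uploaded]; r2 [beep_code_3 & cable_seated -> overheat]; r3 [bios_posted & no_display & disk_detected -> replace_psu]; r4 [no_display -> fan_spinning]; r5 [ticket_escalated -> driver_loaded]. Adds log_uploaded, overheat, replace_psu, fan_spinning, driver_loaded.
Round 2: r6 [replace_psu & overheat & no_display -> update_required]. Adds update_required.
Closure: {beep_code_3, bios_posted, cable_seated, disk_detected, driver_loaded, fan_spinning, log_uploaded, no_display, overheat, replace_psu, ticket_escalated, update_required} — 12 facts.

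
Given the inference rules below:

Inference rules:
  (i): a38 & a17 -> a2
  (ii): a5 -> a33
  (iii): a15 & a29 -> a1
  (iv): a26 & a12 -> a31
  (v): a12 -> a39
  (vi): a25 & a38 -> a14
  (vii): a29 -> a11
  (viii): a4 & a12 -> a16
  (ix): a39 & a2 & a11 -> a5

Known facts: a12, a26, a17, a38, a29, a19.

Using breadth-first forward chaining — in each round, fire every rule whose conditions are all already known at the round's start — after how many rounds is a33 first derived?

3

Round 1: (i) [a38 & a17 -> a2]; (iv) [a26 & a12 -> a31]; (v) [a12 -> a39]; (vii) [a29 -> a11]. New: a2, a31, a39, a11.
Round 2: (ix) [a39 & a2 & a11 -> a5]. New: a5.
Round 3: (ii) [a5 -> a33]. New: a33.
a33 first appears in round 3.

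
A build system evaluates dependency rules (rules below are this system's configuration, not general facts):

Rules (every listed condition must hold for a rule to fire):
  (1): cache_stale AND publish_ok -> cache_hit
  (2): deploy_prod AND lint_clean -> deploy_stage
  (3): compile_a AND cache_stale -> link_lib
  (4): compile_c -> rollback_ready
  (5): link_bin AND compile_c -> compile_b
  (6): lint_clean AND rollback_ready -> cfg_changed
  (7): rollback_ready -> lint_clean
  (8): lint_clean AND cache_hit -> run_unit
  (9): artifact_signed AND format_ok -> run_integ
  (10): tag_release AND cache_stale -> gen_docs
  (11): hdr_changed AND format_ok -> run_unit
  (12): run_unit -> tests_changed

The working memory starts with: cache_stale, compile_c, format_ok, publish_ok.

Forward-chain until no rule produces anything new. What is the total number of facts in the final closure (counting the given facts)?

10

Round 1: (1) [cache_stale AND publish_ok -> cache_hit]; (4) [compile_c -> rollback_ready]. Adds cache_hit, rollback_ready.
Round 2: (7) [rollback_ready -> lint_clean]. Adds lint_clean.
Round 3: (6) [lint_clean AND rollback_ready -> cfg_changed]; (8) [lint_clean AND cache_hit -> run_unit]. Adds cfg_changed, run_unit.
Round 4: (12) [run_unit -> tests_changed]. Adds tests_changed.
Closure: {cache_hit, cache_stale, cfg_changed, compile_c, format_ok, lint_clean, publish_ok, rollback_ready, run_unit, tests_changed} — 10 facts.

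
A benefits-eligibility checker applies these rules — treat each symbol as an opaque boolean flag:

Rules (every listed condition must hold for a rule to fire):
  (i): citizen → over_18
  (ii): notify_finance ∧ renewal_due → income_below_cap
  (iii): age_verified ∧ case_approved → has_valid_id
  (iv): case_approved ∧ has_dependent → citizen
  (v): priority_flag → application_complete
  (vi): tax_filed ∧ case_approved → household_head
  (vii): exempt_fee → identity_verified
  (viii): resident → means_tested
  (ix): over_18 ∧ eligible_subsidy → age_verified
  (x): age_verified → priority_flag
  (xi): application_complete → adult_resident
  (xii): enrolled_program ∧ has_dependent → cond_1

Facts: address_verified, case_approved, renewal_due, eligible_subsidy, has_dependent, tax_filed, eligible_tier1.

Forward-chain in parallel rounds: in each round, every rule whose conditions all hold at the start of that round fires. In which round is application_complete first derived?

Round 1: (iv) [case_approved ∧ has_dependent → citizen]; (vi) [tax_filed ∧ case_approved → household_head]. New: citizen, household_head.
Round 2: (i) [citizen → over_18]. New: over_18.
Round 3: (ix) [over_18 ∧ eligible_subsidy → age_verified]. New: age_verified.
Round 4: (iii) [age_verified ∧ case_approved → has_valid_id]; (x) [age_verified → priority_flag]. New: has_valid_id, priority_flag.
Round 5: (v) [priority_flag → application_complete]. New: application_complete.
application_complete first appears in round 5.

5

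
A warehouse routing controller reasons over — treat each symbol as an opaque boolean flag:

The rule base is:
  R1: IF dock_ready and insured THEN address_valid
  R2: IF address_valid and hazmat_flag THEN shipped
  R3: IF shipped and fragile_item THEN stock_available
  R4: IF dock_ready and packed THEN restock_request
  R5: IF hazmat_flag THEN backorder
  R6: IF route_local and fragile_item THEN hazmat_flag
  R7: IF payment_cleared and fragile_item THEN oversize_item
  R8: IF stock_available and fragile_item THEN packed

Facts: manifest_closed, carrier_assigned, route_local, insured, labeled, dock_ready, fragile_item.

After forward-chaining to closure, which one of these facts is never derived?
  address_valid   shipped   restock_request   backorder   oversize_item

Round 1: R1 [IF dock_ready and insured THEN address_valid]; R6 [IF route_local and fragile_item THEN hazmat_flag]. New: address_valid, hazmat_flag.
Round 2: R2 [IF address_valid and hazmat_flag THEN shipped]; R5 [IF hazmat_flag THEN backorder]. New: shipped, backorder.
Round 3: R3 [IF shipped and fragile_item THEN stock_available]. New: stock_available.
Round 4: R8 [IF stock_available and fragile_item THEN packed]. New: packed.
Round 5: R4 [IF dock_ready and packed THEN restock_request]. New: restock_request.
Derived: shipped (round 2), restock_request (round 5), backorder (round 2), address_valid (round 1). oversize_item never appears in any round.

oversize_item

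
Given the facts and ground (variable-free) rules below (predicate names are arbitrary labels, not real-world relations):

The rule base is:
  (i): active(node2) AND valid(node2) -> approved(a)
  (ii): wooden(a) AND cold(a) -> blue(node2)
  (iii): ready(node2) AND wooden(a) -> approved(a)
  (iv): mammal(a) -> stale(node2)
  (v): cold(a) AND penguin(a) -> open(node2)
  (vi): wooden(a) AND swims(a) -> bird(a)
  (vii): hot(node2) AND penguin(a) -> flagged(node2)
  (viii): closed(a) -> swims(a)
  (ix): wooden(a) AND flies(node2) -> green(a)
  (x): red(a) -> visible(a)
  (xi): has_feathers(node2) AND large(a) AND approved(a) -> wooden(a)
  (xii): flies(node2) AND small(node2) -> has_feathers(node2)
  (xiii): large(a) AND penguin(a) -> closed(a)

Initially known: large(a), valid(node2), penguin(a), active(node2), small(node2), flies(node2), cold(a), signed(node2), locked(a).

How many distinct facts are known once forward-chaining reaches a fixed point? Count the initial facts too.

Round 1: (i) [active(node2) AND valid(node2) -> approved(a)]; (v) [cold(a) AND penguin(a) -> open(node2)]; (xii) [flies(node2) AND small(node2) -> has_feathers(node2)]; (xiii) [large(a) AND penguin(a) -> closed(a)]. New: approved(a), open(node2), has_feathers(node2), closed(a).
Round 2: (viii) [closed(a) -> swims(a)]; (xi) [has_feathers(node2) AND large(a) AND approved(a) -> wooden(a)]. New: swims(a), wooden(a).
Round 3: (ii) [wooden(a) AND cold(a) -> blue(node2)]; (vi) [wooden(a) AND swims(a) -> bird(a)]; (ix) [wooden(a) AND flies(node2) -> green(a)]. New: blue(node2), bird(a), green(a).
Closure: {active(node2), approved(a), bird(a), blue(node2), closed(a), cold(a), flies(node2), green(a), has_feathers(node2), large(a), locked(a), open(node2), penguin(a), signed(node2), small(node2), swims(a), valid(node2), wooden(a)} — 18 facts.

18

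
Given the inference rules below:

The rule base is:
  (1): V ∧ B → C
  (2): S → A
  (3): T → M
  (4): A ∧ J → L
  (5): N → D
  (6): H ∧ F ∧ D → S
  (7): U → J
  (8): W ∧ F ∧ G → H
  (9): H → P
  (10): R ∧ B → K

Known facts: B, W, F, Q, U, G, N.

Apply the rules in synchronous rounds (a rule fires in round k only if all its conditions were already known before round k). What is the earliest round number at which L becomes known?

4

Round 1: (5) [N → D]; (7) [U → J]; (8) [W ∧ F ∧ G → H]. Adds D, J, H.
Round 2: (6) [H ∧ F ∧ D → S]; (9) [H → P]. Adds S, P.
Round 3: (2) [S → A]. Adds A.
Round 4: (4) [A ∧ J → L]. Adds L.
L first appears in round 4.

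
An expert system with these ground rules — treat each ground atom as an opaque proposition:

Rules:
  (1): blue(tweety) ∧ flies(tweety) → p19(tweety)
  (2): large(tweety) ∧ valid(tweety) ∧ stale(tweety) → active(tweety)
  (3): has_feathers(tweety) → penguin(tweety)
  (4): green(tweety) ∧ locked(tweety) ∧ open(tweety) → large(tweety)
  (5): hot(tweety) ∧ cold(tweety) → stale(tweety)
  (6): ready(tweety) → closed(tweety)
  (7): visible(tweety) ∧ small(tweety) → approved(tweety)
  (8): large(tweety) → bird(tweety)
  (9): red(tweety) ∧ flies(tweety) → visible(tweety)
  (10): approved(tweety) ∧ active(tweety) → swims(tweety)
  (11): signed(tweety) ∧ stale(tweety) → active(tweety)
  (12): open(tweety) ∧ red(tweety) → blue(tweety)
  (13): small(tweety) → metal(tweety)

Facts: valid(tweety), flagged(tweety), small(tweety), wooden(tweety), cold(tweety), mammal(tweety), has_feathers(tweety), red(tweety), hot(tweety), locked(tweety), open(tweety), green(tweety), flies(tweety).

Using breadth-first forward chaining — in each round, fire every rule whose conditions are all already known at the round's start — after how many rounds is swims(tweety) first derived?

3

Round 1: (3) [has_feathers(tweety) → penguin(tweety)]; (4) [green(tweety) ∧ locked(tweety) ∧ open(tweety) → large(tweety)]; (5) [hot(tweety) ∧ cold(tweety) → stale(tweety)]; (9) [red(tweety) ∧ flies(tweety) → visible(tweety)]; (12) [open(tweety) ∧ red(tweety) → blue(tweety)]; (13) [small(tweety) → metal(tweety)]. New: penguin(tweety), large(tweety), stale(tweety), visible(tweety), blue(tweety), metal(tweety).
Round 2: (1) [blue(tweety) ∧ flies(tweety) → p19(tweety)]; (2) [large(tweety) ∧ valid(tweety) ∧ stale(tweety) → active(tweety)]; (7) [visible(tweety) ∧ small(tweety) → approved(tweety)]; (8) [large(tweety) → bird(tweety)]. New: p19(tweety), active(tweety), approved(tweety), bird(tweety).
Round 3: (10) [approved(tweety) ∧ active(tweety) → swims(tweety)]. New: swims(tweety).
swims(tweety) first appears in round 3.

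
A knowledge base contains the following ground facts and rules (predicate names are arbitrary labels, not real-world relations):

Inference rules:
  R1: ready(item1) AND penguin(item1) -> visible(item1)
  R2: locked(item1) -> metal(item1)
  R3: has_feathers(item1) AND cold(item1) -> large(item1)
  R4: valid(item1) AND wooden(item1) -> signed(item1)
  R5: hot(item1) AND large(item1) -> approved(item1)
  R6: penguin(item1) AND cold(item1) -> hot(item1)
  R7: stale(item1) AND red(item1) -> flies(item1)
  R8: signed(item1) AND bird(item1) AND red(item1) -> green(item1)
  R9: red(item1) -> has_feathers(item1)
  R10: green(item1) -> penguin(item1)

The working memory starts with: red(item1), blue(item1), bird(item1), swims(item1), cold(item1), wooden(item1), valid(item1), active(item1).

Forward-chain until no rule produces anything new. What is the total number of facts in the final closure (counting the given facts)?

15

Round 1: R4 [valid(item1) AND wooden(item1) -> signed(item1)]; R9 [red(item1) -> has_feathers(item1)]. Adds signed(item1), has_feathers(item1).
Round 2: R3 [has_feathers(item1) AND cold(item1) -> large(item1)]; R8 [signed(item1) AND bird(item1) AND red(item1) -> green(item1)]. Adds large(item1), green(item1).
Round 3: R10 [green(item1) -> penguin(item1)]. Adds penguin(item1).
Round 4: R6 [penguin(item1) AND cold(item1) -> hot(item1)]. Adds hot(item1).
Round 5: R5 [hot(item1) AND large(item1) -> approved(item1)]. Adds approved(item1).
Closure: {active(item1), approved(item1), bird(item1), blue(item1), cold(item1), green(item1), has_feathers(item1), hot(item1), large(item1), penguin(item1), red(item1), signed(item1), swims(item1), valid(item1), wooden(item1)} — 15 facts.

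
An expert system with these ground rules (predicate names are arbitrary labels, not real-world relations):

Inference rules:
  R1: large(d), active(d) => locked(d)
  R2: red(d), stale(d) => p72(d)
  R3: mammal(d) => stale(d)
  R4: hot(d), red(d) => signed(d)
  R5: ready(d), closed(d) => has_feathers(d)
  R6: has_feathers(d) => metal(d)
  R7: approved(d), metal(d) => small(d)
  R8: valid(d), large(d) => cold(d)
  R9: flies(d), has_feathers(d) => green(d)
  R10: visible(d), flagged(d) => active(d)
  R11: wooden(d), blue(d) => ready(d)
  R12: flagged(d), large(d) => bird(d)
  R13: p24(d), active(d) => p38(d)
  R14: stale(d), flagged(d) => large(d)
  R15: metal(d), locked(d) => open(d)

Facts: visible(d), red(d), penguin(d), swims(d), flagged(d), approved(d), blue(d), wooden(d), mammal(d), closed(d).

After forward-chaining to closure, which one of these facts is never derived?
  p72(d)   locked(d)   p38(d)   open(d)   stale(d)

p38(d)

Round 1 — R3, R10, R11, derive stale(d), active(d), ready(d).
Round 2 — R2, R5, R14, derive p72(d), has_feathers(d), large(d).
Round 3 — R1, R6, R12, derive locked(d), metal(d), bird(d).
Round 4 — R7, R15, derive small(d), open(d).
Derived: locked(d) (round 3), stale(d) (round 1), open(d) (round 4), p72(d) (round 2). p38(d) never appears in any round.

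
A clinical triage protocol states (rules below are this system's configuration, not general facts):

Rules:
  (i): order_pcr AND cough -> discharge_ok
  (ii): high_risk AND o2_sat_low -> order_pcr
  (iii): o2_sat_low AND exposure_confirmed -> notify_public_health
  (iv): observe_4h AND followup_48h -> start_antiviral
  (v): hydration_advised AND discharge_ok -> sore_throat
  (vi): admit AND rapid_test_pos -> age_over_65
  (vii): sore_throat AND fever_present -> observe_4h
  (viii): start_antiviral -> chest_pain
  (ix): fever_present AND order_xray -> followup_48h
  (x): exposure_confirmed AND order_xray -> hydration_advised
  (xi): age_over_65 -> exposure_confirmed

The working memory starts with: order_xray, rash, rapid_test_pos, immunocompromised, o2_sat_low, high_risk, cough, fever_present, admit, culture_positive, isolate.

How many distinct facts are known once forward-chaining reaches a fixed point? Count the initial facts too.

Round 1 fires (ii), (vi), (ix), giving order_pcr, age_over_65, followup_48h.
Round 2 fires (i), (xi), giving discharge_ok, exposure_confirmed.
Round 3 fires (iii), (x), giving notify_public_health, hydration_advised.
Round 4 fires (v), giving sore_throat.
Round 5 fires (vii), giving observe_4h.
Round 6 fires (iv), giving start_antiviral.
Round 7 fires (viii), giving chest_pain.
Closure: {admit, age_over_65, chest_pain, cough, culture_positive, discharge_ok, exposure_confirmed, fever_present, followup_48h, high_risk, hydration_advised, immunocompromised, isolate, notify_public_health, o2_sat_low, observe_4h, order_pcr, order_xray, rapid_test_pos, rash, sore_throat, start_antiviral} — 22 facts.

22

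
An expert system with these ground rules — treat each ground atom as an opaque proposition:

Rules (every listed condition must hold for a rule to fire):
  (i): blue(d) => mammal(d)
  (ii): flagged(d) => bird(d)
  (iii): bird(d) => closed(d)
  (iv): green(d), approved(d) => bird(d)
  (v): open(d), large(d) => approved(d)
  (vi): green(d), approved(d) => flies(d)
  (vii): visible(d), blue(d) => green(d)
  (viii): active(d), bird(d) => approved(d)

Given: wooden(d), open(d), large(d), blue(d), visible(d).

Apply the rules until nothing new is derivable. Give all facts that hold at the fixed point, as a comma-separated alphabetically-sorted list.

Round 1 fires (i), (v), (vii), giving mammal(d), approved(d), green(d).
Round 2 fires (iv), (vi), giving bird(d), flies(d).
Round 3 fires (iii), giving closed(d).

approved(d), bird(d), blue(d), closed(d), flies(d), green(d), large(d), mammal(d), open(d), visible(d), wooden(d)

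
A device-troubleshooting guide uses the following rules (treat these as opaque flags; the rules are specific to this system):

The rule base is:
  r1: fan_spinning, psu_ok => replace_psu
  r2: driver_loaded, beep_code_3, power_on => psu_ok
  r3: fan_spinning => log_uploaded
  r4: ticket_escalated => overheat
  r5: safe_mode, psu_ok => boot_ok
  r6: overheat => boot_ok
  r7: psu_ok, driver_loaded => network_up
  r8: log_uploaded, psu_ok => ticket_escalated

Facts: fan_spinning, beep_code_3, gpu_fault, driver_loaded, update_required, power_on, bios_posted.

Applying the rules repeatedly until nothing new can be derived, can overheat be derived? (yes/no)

[1] r2 [driver_loaded, beep_code_3, power_on => psu_ok]; r3 [fan_spinning => log_uploaded]. ⇒ new: psu_ok, log_uploaded.
[2] r1 [fan_spinning, psu_ok => replace_psu]; r7 [psu_ok, driver_loaded => network_up]; r8 [log_uploaded, psu_ok => ticket_escalated]. ⇒ new: replace_psu, network_up, ticket_escalated.
[3] r4 [ticket_escalated => overheat]. ⇒ new: overheat.
[4] r6 [overheat => boot_ok]. ⇒ new: boot_ok.
overheat appears in round 3, so it is derivable.

yes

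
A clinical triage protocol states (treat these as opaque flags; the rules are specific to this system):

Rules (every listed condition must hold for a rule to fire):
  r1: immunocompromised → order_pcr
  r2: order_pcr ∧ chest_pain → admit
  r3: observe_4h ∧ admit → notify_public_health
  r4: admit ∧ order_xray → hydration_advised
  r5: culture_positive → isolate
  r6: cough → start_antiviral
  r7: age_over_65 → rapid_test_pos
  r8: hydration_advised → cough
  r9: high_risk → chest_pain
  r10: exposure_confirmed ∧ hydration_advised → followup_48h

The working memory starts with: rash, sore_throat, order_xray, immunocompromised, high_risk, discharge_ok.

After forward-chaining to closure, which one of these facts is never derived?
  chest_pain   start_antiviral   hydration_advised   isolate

isolate

Round 1: r1 [immunocompromised → order_pcr]; r9 [high_risk → chest_pain]. Adds order_pcr, chest_pain.
Round 2: r2 [order_pcr ∧ chest_pain → admit]. Adds admit.
Round 3: r4 [admit ∧ order_xray → hydration_advised]. Adds hydration_advised.
Round 4: r8 [hydration_advised → cough]. Adds cough.
Round 5: r6 [cough → start_antiviral]. Adds start_antiviral.
Derived: hydration_advised (round 3), start_antiviral (round 5), chest_pain (round 1). isolate never appears in any round.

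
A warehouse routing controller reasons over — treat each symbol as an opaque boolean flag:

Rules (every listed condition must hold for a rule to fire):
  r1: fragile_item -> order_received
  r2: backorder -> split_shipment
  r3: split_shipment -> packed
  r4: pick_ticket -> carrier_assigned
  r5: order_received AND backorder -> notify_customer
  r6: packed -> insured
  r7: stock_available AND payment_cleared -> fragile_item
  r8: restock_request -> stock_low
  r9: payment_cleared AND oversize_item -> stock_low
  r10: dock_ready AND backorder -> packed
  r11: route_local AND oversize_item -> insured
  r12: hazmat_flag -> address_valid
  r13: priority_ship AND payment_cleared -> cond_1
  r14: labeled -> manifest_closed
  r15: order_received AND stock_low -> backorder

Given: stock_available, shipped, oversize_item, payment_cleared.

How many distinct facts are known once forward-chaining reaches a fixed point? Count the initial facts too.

Round 1: r7 [stock_available AND payment_cleared -> fragile_item]; r9 [payment_cleared AND oversize_item -> stock_low]. Adds fragile_item, stock_low.
Round 2: r1 [fragile_item -> order_received]. Adds order_received.
Round 3: r15 [order_received AND stock_low -> backorder]. Adds backorder.
Round 4: r2 [backorder -> split_shipment]; r5 [order_received AND backorder -> notify_customer]. Adds split_shipment, notify_customer.
Round 5: r3 [split_shipment -> packed]. Adds packed.
Round 6: r6 [packed -> insured]. Adds insured.
Closure: {backorder, fragile_item, insured, notify_customer, order_received, oversize_item, packed, payment_cleared, shipped, split_shipment, stock_available, stock_low} — 12 facts.

12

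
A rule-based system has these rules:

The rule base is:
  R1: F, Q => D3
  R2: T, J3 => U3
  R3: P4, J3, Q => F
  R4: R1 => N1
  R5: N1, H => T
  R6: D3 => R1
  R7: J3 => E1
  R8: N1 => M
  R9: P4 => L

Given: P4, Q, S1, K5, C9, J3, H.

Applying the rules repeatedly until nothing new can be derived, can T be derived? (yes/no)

Round 1: R3 [P4, J3, Q => F]; R7 [J3 => E1]; R9 [P4 => L]. Adds F, E1, L.
Round 2: R1 [F, Q => D3]. Adds D3.
Round 3: R6 [D3 => R1]. Adds R1.
Round 4: R4 [R1 => N1]. Adds N1.
Round 5: R5 [N1, H => T]; R8 [N1 => M]. Adds T, M.
Round 6: R2 [T, J3 => U3]. Adds U3.
T appears in round 5, so it is derivable.

yes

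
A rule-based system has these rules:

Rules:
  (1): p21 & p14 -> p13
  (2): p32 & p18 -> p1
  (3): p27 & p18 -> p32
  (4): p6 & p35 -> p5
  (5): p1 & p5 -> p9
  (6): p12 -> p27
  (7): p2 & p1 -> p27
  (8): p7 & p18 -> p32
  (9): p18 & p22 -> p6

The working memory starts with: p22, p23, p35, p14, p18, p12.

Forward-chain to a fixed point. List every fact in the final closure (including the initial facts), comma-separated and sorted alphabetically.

Round 1 — (6), (9), derive p27, p6.
Round 2 — (3), (4), derive p32, p5.
Round 3 — (2), derive p1.
Round 4 — (5), derive p9.

p1, p12, p14, p18, p22, p23, p27, p32, p35, p5, p6, p9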